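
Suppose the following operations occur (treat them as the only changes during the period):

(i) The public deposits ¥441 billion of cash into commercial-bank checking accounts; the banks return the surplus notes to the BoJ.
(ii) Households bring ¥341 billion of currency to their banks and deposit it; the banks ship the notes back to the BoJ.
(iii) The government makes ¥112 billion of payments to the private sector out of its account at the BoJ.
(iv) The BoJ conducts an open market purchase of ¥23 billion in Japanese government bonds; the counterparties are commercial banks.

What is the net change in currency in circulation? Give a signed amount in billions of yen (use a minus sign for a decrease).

Currency deposit ¥441 billion: notes return to the central bank → −¥441B.
Currency deposit ¥341 billion: notes return to the central bank → −¥341B.
Government spending ¥112 billion: no currency enters or leaves circulation → 0.
OMO purchase (from banks) ¥23 billion: no currency enters or leaves circulation → 0.
Net: −441 − 341 + 0 + 0 = -¥782 billion.

-¥782 billion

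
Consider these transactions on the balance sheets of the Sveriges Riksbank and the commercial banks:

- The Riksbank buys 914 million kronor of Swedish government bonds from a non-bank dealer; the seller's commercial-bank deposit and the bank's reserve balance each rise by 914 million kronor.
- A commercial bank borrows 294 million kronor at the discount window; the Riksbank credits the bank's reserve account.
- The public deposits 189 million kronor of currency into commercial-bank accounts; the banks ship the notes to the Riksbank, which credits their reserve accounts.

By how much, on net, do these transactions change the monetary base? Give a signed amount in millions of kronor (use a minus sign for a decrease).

Asset purchase (from non-banks) 914 million kronor: Riksbank balance sheet expands → +914M.
Discount-window loan 294 million kronor: Riksbank balance sheet expands → +294M.
Currency deposit 189 million kronor: just a shift between currency and reserves — both are base money → 0.
Net: 914 + 294 + 0 = +1208 million.

+1208 million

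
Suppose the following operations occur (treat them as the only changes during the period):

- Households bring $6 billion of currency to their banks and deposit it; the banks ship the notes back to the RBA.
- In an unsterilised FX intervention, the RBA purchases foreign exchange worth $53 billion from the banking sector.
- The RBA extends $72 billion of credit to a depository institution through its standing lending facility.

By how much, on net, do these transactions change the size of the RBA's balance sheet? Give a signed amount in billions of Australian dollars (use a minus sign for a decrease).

Currency deposit $6 billion: only the composition of liabilities changes → 0.
FX purchase $53 billion: an RBA asset is acquired → +$53B.
Discount-window loan $72 billion: an RBA asset is acquired → +$72B.
Net: 0 + 53 + 72 = +$125 billion.

+$125 billion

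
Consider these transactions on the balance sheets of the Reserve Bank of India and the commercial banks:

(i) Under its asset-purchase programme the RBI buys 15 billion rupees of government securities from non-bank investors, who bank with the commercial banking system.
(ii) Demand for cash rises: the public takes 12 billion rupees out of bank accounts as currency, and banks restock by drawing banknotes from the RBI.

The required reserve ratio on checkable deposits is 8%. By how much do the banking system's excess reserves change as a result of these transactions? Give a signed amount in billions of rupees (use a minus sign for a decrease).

+2.76 billion

Asset purchase (from non-banks) 15 billion rupees: reserves +15B, deposits +15B.
Currency withdrawal 12 billion rupees: reserves −12B, deposits −12B.
Totals: Δreserves = +3B, Δdeposits = +3B.
Δrequired reserves = 8% × +3B = +0.24B.
Δexcess reserves = Δreserves − Δrequired = +3B − (+0.24B) = +2.76 billion.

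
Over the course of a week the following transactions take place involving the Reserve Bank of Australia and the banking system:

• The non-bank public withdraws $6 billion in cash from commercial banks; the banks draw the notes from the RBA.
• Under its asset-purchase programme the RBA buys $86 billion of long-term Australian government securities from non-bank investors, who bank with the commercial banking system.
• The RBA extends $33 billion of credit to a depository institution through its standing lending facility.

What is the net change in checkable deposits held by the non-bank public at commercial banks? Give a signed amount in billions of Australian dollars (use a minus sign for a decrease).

+$80 billion

Currency withdrawal $6 billion: non-bank counterparties' bank balances fall → −$6B.
Asset purchase (from non-banks) $86 billion: non-bank counterparties' bank balances rise → +$86B.
Discount-window loan $33 billion: the counterparty is a bank, so public deposits are unchanged → 0.
Net: −6 + 86 + 0 = +$80 billion.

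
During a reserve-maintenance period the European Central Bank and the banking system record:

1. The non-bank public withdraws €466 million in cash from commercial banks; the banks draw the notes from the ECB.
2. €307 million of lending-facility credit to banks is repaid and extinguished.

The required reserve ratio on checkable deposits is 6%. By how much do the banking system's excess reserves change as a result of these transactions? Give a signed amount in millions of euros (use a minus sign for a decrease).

-€745.04 million

Currency withdrawal €466 million: reserves −€466M, deposits −€466M.
Discount-window repayment €307 million: reserves −€307M, deposits 0.
Totals: Δreserves = −€773M, Δdeposits = −€466M.
Δrequired reserves = 6% × −€466M = −€27.96M.
Δexcess reserves = Δreserves − Δrequired = −€773M − (−€27.96M) = -€745.04 million.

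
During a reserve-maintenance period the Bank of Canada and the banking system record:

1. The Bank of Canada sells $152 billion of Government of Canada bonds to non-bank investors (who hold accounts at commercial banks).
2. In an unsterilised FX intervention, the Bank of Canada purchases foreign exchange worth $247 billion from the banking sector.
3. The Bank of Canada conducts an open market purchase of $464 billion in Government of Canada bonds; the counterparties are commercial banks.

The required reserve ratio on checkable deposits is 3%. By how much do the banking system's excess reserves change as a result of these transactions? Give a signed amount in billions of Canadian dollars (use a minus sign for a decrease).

Asset sale (to non-banks) $152 billion: reserves −$152B, deposits −$152B.
FX purchase $247 billion: reserves +$247B, deposits 0.
OMO purchase (from banks) $464 billion: reserves +$464B, deposits 0.
Totals: Δreserves = +$559B, Δdeposits = −$152B.
Δrequired reserves = 3% × −$152B = −$4.56B.
Δexcess reserves = Δreserves − Δrequired = +$559B − (−$4.56B) = +$563.56 billion.

+$563.56 billion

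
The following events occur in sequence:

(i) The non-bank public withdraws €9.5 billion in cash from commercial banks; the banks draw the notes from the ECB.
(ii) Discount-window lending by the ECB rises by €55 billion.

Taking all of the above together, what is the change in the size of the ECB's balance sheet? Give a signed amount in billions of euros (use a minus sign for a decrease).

Currency withdrawal €9.5 billion: only the composition of liabilities changes → 0.
Discount-window loan €55 billion: an ECB asset is acquired → +€55B.
Net: 0 + 55 = +€55 billion.

+€55 billion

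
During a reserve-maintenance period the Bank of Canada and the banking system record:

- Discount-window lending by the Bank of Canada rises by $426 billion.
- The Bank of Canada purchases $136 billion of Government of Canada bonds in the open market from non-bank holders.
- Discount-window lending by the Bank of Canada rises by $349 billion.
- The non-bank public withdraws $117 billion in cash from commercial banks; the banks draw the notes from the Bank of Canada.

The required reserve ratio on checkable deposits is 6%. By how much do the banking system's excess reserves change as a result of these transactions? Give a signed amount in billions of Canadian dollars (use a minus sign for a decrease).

Discount-window loan $426 billion: reserves +$426B, deposits 0.
Asset purchase (from non-banks) $136 billion: reserves +$136B, deposits +$136B.
Discount-window loan $349 billion: reserves +$349B, deposits 0.
Currency withdrawal $117 billion: reserves −$117B, deposits −$117B.
Totals: Δreserves = +$794B, Δdeposits = +$19B.
Δrequired reserves = 6% × +$19B = +$1.14B.
Δexcess reserves = Δreserves − Δrequired = +$794B − (+$1.14B) = +$792.86 billion.

+$792.86 billion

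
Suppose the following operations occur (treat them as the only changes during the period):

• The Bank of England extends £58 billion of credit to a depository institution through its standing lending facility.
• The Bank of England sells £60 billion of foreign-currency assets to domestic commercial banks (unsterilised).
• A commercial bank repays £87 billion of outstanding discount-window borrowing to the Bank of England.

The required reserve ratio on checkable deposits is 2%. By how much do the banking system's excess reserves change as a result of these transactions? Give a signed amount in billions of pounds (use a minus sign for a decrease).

-£89 billion

Discount-window loan £58 billion: reserves +£58B, deposits 0.
FX sale £60 billion: reserves −£60B, deposits 0.
Discount-window repayment £87 billion: reserves −£87B, deposits 0.
Totals: Δreserves = −£89B, Δdeposits = 0.
Δrequired reserves = 2% × 0 = 0.
Δexcess reserves = Δreserves − Δrequired = −£89B − (0) = -£89 billion.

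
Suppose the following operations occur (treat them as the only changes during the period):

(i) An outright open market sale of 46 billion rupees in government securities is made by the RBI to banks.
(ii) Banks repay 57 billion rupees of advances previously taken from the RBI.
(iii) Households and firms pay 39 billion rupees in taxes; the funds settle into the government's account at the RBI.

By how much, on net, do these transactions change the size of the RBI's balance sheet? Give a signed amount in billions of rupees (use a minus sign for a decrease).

OMO sale (to banks) 46 billion rupees: an RBI asset is shed → −46B.
Discount-window repayment 57 billion rupees: an RBI asset is shed → −57B.
Government account inflow 39 billion rupees: only the composition of liabilities changes → 0.
Net: −46 − 57 + 0 = -103 billion.

-103 billion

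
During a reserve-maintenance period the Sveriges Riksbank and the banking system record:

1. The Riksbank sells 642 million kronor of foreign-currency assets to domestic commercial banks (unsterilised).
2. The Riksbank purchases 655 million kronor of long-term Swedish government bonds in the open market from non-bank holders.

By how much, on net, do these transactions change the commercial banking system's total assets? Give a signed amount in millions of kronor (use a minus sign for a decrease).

+655 million

Riksbank balance sheet:
  Assets:      Securities +655M, Foreign assets −642M
  Liabilities: Bank reserves +13M
Commercial banking system:
  Assets:      Reserves at CB +13M, Foreign assets +642M
  Liabilities: Checkable deposits +655M
Change in total bank assets = +655 million.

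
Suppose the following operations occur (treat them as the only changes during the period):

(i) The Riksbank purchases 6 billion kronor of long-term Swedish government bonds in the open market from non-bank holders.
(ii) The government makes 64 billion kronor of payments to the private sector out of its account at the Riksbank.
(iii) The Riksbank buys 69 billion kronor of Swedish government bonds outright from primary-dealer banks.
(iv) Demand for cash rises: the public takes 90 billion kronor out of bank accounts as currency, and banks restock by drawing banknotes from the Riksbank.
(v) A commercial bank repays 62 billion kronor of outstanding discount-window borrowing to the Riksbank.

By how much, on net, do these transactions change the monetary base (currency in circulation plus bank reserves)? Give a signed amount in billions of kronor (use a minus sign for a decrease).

Riksbank balance sheet:
  Assets:      Securities +75B, Loans to banks −62B
  Liabilities: Bank reserves −13B, Currency in circulation +90B, Government deposits −64B
Monetary base = currency + reserves: +90B + (−13B) = +77 billion.

+77 billion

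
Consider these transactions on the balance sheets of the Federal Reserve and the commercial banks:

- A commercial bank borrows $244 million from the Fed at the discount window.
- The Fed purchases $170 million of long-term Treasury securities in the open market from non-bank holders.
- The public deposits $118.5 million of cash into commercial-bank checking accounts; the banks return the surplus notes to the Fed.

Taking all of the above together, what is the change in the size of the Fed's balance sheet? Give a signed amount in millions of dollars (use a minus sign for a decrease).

+$414 million

Discount-window loan $244 million: a Fed asset is acquired → +$244M.
Asset purchase (from non-banks) $170 million: a Fed asset is acquired → +$170M.
Currency deposit $118.5 million: only the composition of liabilities changes → 0.
Net: 244 + 170 + 0 = +$414 million.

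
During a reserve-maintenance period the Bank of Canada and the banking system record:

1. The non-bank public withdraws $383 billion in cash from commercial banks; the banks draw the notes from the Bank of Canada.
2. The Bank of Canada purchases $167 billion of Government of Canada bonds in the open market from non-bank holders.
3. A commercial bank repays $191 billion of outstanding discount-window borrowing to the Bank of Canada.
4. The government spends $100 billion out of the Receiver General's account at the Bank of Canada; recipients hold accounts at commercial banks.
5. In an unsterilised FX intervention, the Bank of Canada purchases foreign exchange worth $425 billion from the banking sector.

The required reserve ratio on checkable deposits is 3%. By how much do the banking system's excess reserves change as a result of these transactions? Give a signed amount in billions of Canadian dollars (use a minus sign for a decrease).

Currency withdrawal $383 billion: reserves −$383B, deposits −$383B.
Asset purchase (from non-banks) $167 billion: reserves +$167B, deposits +$167B.
Discount-window repayment $191 billion: reserves −$191B, deposits 0.
Government spending $100 billion: reserves +$100B, deposits +$100B.
FX purchase $425 billion: reserves +$425B, deposits 0.
Totals: Δreserves = +$118B, Δdeposits = −$116B.
Δrequired reserves = 3% × −$116B = −$3.48B.
Δexcess reserves = Δreserves − Δrequired = +$118B − (−$3.48B) = +$121.48 billion.

+$121.48 billion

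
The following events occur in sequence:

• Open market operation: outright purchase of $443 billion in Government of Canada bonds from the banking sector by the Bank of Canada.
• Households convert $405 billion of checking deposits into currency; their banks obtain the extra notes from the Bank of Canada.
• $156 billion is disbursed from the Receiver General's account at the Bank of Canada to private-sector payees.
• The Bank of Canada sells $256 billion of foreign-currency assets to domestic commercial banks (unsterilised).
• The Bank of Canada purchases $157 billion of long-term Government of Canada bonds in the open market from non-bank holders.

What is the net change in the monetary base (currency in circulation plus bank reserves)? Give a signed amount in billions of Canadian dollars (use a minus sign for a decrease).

+$500 billion

Bank of Canada balance sheet:
  Assets:      Securities +$600B, Foreign assets −$256B
  Liabilities: Bank reserves +$95B, Currency in circulation +$405B, Government deposits −$156B
Monetary base = currency + reserves: +$405B + (+$95B) = +$500 billion.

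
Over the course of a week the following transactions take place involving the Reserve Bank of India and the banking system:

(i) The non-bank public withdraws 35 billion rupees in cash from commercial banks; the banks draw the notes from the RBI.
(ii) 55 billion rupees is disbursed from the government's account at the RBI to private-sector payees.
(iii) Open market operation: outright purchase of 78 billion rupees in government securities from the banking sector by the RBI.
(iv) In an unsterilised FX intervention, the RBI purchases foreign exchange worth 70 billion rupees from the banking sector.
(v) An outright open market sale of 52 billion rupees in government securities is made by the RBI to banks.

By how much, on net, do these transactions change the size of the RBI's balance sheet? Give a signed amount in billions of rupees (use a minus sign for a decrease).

Currency withdrawal 35 billion rupees: only the composition of liabilities changes → 0.
Government spending 55 billion rupees: only the composition of liabilities changes → 0.
OMO purchase (from banks) 78 billion rupees: an RBI asset is acquired → +78B.
FX purchase 70 billion rupees: an RBI asset is acquired → +70B.
OMO sale (to banks) 52 billion rupees: an RBI asset is shed → −52B.
Net: 0 + 0 + 78 + 70 − 52 = +96 billion.

+96 billion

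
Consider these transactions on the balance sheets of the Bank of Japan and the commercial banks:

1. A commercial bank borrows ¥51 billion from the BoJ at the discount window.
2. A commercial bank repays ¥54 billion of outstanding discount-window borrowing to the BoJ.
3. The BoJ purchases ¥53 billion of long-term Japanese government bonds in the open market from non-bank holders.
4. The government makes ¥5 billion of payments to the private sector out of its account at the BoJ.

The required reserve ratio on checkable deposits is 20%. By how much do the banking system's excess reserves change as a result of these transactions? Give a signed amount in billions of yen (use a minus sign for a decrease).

+¥43.4 billion

Discount-window loan ¥51 billion: reserves +¥51B, deposits 0.
Discount-window repayment ¥54 billion: reserves −¥54B, deposits 0.
Asset purchase (from non-banks) ¥53 billion: reserves +¥53B, deposits +¥53B.
Government spending ¥5 billion: reserves +¥5B, deposits +¥5B.
Totals: Δreserves = +¥55B, Δdeposits = +¥58B.
Δrequired reserves = 20% × +¥58B = +¥11.6B.
Δexcess reserves = Δreserves − Δrequired = +¥55B − (+¥11.6B) = +¥43.4 billion.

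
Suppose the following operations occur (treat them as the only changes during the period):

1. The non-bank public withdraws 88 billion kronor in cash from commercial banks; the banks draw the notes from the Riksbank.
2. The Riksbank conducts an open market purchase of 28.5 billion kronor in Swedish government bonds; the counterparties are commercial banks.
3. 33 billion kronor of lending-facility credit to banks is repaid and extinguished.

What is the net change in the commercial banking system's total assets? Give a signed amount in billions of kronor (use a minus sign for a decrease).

-121 billion

Currency withdrawal 88 billion kronor: bank balance sheets shrink → −88B.
OMO purchase (from banks) 28.5 billion kronor: just an asset swap on bank balance sheets → 0.
Discount-window repayment 33 billion kronor: bank balance sheets shrink → −33B.
Net: −88 + 0 − 33 = -121 billion.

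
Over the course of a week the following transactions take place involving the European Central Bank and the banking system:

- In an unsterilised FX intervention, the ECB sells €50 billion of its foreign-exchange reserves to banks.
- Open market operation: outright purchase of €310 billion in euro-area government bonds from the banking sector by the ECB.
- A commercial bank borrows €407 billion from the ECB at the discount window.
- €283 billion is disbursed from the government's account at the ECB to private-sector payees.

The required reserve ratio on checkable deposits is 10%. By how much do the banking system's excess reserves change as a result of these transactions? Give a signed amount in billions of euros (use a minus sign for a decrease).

+€921.7 billion

FX sale €50 billion: reserves −€50B, deposits 0.
OMO purchase (from banks) €310 billion: reserves +€310B, deposits 0.
Discount-window loan €407 billion: reserves +€407B, deposits 0.
Government spending €283 billion: reserves +€283B, deposits +€283B.
Totals: Δreserves = +€950B, Δdeposits = +€283B.
Δrequired reserves = 10% × +€283B = +€28.3B.
Δexcess reserves = Δreserves − Δrequired = +€950B − (+€28.3B) = +€921.7 billion.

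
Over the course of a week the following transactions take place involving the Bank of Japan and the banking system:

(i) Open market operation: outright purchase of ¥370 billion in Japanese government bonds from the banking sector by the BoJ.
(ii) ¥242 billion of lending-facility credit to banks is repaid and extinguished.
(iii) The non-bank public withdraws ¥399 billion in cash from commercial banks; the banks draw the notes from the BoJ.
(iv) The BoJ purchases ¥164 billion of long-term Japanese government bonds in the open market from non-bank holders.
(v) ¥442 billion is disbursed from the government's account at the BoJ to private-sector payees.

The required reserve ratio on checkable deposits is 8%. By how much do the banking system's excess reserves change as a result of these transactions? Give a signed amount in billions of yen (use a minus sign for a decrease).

+¥318.44 billion

OMO purchase (from banks) ¥370 billion: reserves +¥370B, deposits 0.
Discount-window repayment ¥242 billion: reserves −¥242B, deposits 0.
Currency withdrawal ¥399 billion: reserves −¥399B, deposits −¥399B.
Asset purchase (from non-banks) ¥164 billion: reserves +¥164B, deposits +¥164B.
Government spending ¥442 billion: reserves +¥442B, deposits +¥442B.
Totals: Δreserves = +¥335B, Δdeposits = +¥207B.
Δrequired reserves = 8% × +¥207B = +¥16.56B.
Δexcess reserves = Δreserves − Δrequired = +¥335B − (+¥16.56B) = +¥318.44 billion.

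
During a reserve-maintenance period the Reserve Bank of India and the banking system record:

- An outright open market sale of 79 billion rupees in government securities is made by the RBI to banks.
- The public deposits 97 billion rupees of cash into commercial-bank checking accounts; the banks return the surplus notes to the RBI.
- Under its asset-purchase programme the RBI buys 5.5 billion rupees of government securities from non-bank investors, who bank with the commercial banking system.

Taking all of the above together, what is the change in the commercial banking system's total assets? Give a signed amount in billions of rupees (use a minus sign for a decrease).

OMO sale (to banks) 79 billion rupees: just an asset swap on bank balance sheets → 0.
Currency deposit 97 billion rupees: bank balance sheets expand → +97B.
Asset purchase (from non-banks) 5.5 billion rupees: bank balance sheets expand → +5.5B.
Net: 0 + 97 + 5.5 = +102.5 billion.

+102.5 billion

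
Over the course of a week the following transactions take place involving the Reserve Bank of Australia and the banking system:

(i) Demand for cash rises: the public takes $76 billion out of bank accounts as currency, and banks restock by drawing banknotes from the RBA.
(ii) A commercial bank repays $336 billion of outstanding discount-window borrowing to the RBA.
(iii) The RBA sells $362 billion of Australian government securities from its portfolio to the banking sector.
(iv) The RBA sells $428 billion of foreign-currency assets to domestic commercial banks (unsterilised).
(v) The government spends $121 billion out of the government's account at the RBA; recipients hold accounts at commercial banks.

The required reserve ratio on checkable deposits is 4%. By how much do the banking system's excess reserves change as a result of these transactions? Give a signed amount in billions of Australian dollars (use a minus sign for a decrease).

-$1082.8 billion

Currency withdrawal $76 billion: reserves −$76B, deposits −$76B.
Discount-window repayment $336 billion: reserves −$336B, deposits 0.
OMO sale (to banks) $362 billion: reserves −$362B, deposits 0.
FX sale $428 billion: reserves −$428B, deposits 0.
Government spending $121 billion: reserves +$121B, deposits +$121B.
Totals: Δreserves = −$1081B, Δdeposits = +$45B.
Δrequired reserves = 4% × +$45B = +$1.8B.
Δexcess reserves = Δreserves − Δrequired = −$1081B − (+$1.8B) = -$1082.8 billion.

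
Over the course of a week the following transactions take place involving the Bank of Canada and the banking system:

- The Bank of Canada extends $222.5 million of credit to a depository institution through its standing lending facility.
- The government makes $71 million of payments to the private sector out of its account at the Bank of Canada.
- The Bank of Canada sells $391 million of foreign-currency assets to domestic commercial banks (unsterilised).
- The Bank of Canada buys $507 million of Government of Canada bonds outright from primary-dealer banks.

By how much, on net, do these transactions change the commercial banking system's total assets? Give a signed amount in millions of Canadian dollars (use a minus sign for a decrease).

Bank of Canada balance sheet:
  Assets:      Securities +$507M, Loans to banks +$222.5M, Foreign assets −$391M
  Liabilities: Bank reserves +$409.5M, Government deposits −$71M
Commercial banking system:
  Assets:      Reserves at CB +$409.5M, Securities −$507M, Foreign assets +$391M
  Liabilities: Checkable deposits +$71M, Borrowings from CB +$222.5M
Change in total bank assets = +$293.5 million.

+$293.5 million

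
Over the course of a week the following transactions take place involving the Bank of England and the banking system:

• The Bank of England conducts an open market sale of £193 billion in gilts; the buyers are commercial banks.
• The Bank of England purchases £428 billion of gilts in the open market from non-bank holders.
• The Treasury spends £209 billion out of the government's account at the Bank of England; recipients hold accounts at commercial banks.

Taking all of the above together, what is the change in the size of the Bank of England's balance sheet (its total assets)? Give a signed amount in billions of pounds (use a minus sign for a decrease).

OMO sale (to banks) £193 billion: a Bank of England asset is shed → −£193B.
Asset purchase (from non-banks) £428 billion: a Bank of England asset is acquired → +£428B.
Government spending £209 billion: only the composition of liabilities changes → 0.
Net: −193 + 428 + 0 = +£235 billion.

+£235 billion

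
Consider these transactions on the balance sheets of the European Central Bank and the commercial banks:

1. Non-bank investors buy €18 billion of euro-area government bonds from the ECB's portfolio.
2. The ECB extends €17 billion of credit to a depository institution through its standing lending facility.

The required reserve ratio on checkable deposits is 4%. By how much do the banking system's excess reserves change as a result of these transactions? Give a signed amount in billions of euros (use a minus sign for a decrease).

-€0.28 billion

Asset sale (to non-banks) €18 billion: reserves −€18B, deposits −€18B.
Discount-window loan €17 billion: reserves +€17B, deposits 0.
Totals: Δreserves = −€1B, Δdeposits = −€18B.
Δrequired reserves = 4% × −€18B = −€0.72B.
Δexcess reserves = Δreserves − Δrequired = −€1B − (−€0.72B) = -€0.28 billion.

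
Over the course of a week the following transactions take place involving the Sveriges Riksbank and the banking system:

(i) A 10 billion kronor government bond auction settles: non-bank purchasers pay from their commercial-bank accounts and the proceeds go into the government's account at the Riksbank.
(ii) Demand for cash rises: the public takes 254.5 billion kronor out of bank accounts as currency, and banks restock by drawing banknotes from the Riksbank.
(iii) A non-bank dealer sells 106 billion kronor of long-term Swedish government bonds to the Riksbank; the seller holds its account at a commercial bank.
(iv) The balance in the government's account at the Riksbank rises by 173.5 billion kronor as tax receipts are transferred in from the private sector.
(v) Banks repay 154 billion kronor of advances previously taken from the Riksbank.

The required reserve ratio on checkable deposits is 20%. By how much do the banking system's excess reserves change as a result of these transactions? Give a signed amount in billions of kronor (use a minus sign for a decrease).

-419.6 billion

Government account inflow 10 billion kronor: reserves −10B, deposits −10B.
Currency withdrawal 254.5 billion kronor: reserves −254.5B, deposits −254.5B.
Asset purchase (from non-banks) 106 billion kronor: reserves +106B, deposits +106B.
Government account inflow 173.5 billion kronor: reserves −173.5B, deposits −173.5B.
Discount-window repayment 154 billion kronor: reserves −154B, deposits 0.
Totals: Δreserves = −486B, Δdeposits = −332B.
Δrequired reserves = 20% × −332B = −66.4B.
Δexcess reserves = Δreserves − Δrequired = −486B − (−66.4B) = -419.6 billion.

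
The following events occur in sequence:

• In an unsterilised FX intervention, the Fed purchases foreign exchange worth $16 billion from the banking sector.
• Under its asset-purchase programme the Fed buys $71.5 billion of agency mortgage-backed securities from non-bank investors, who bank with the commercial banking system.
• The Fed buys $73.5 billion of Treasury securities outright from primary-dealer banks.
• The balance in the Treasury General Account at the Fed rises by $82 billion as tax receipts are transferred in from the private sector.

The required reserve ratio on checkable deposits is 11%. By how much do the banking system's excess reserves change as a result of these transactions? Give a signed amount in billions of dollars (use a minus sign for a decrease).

FX purchase $16 billion: reserves +$16B, deposits 0.
Asset purchase (from non-banks) $71.5 billion: reserves +$71.5B, deposits +$71.5B.
OMO purchase (from banks) $73.5 billion: reserves +$73.5B, deposits 0.
Government account inflow $82 billion: reserves −$82B, deposits −$82B.
Totals: Δreserves = +$79B, Δdeposits = −$10.5B.
Δrequired reserves = 11% × −$10.5B = −$1.155B.
Δexcess reserves = Δreserves − Δrequired = +$79B − (−$1.155B) = +$80.155 billion.

+$80.155 billion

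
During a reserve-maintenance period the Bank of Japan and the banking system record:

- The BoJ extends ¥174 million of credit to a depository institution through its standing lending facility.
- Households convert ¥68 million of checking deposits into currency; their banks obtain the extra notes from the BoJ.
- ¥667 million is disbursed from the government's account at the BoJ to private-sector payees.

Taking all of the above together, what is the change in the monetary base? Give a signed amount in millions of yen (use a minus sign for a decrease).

+¥841 million

Discount-window loan ¥174 million: BoJ balance sheet expands → +¥174M.
Currency withdrawal ¥68 million: just a shift between currency and reserves — both are base money → 0.
Government spending ¥667 million: a non-base liability converts back to reserves → +¥667M.
Net: 174 + 0 + 667 = +¥841 million.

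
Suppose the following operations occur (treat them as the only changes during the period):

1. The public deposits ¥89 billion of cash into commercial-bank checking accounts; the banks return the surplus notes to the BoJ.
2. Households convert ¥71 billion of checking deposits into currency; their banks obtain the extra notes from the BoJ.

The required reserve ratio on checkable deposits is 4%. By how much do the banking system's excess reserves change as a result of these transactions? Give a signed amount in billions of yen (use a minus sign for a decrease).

+¥17.28 billion

Currency deposit ¥89 billion: reserves +¥89B, deposits +¥89B.
Currency withdrawal ¥71 billion: reserves −¥71B, deposits −¥71B.
Totals: Δreserves = +¥18B, Δdeposits = +¥18B.
Δrequired reserves = 4% × +¥18B = +¥0.72B.
Δexcess reserves = Δreserves − Δrequired = +¥18B − (+¥0.72B) = +¥17.28 billion.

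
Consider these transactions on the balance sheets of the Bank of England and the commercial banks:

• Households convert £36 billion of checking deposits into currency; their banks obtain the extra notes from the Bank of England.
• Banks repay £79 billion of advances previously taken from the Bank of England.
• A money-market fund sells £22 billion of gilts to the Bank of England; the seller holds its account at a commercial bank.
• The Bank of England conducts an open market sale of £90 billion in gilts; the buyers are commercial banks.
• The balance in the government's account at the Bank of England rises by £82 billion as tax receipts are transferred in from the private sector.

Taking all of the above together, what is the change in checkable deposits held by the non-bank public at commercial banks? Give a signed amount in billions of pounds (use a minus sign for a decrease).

-£96 billion

Currency withdrawal £36 billion: non-bank counterparties' bank balances fall → −£36B.
Discount-window repayment £79 billion: the counterparty is a bank, so public deposits are unchanged → 0.
Asset purchase (from non-banks) £22 billion: non-bank counterparties' bank balances rise → +£22B.
OMO sale (to banks) £90 billion: the counterparty is a bank, so public deposits are unchanged → 0.
Government account inflow £82 billion: non-bank counterparties' bank balances fall → −£82B.
Net: −36 + 0 + 22 + 0 − 82 = -£96 billion.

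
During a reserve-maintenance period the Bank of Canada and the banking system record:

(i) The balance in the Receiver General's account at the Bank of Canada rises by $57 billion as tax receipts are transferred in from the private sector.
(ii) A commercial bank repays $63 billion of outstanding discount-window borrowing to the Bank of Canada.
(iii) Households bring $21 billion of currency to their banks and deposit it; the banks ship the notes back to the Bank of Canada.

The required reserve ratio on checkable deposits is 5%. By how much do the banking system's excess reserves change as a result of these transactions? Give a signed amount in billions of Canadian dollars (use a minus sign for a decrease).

Government account inflow $57 billion: reserves −$57B, deposits −$57B.
Discount-window repayment $63 billion: reserves −$63B, deposits 0.
Currency deposit $21 billion: reserves +$21B, deposits +$21B.
Totals: Δreserves = −$99B, Δdeposits = −$36B.
Δrequired reserves = 5% × −$36B = −$1.8B.
Δexcess reserves = Δreserves − Δrequired = −$99B − (−$1.8B) = -$97.2 billion.

-$97.2 billion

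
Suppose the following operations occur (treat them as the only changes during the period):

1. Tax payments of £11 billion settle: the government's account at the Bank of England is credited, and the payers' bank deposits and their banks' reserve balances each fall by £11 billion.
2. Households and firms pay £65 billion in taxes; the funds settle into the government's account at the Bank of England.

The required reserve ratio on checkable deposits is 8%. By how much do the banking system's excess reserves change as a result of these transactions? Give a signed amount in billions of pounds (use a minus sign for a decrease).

Government account inflow £11 billion: reserves −£11B, deposits −£11B.
Government account inflow £65 billion: reserves −£65B, deposits −£65B.
Totals: Δreserves = −£76B, Δdeposits = −£76B.
Δrequired reserves = 8% × −£76B = −£6.08B.
Δexcess reserves = Δreserves − Δrequired = −£76B − (−£6.08B) = -£69.92 billion.

-£69.92 billion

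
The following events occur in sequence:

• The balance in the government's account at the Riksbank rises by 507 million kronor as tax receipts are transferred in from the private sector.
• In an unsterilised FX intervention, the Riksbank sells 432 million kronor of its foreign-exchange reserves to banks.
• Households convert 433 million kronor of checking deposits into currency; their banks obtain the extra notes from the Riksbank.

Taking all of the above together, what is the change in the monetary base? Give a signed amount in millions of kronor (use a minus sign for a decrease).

-939 million

Riksbank balance sheet:
  Assets:      Foreign assets −432M
  Liabilities: Bank reserves −1372M, Currency in circulation +433M, Government deposits +507M
Commercial banking system:
  Assets:      Reserves at CB −1372M, Foreign assets +432M
  Liabilities: Checkable deposits −940M
Monetary base = currency + reserves: +433M + (−1372M) = -939 million.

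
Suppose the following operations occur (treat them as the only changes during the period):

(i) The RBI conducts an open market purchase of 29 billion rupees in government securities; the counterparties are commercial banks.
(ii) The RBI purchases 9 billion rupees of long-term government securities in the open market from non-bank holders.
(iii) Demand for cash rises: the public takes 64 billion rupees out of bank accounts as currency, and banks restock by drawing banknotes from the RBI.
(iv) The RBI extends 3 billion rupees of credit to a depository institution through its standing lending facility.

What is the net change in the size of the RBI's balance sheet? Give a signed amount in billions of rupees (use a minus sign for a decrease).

+41 billion

OMO purchase (from banks) 29 billion rupees: an RBI asset is acquired → +29B.
Asset purchase (from non-banks) 9 billion rupees: an RBI asset is acquired → +9B.
Currency withdrawal 64 billion rupees: only the composition of liabilities changes → 0.
Discount-window loan 3 billion rupees: an RBI asset is acquired → +3B.
Net: 29 + 9 + 0 + 3 = +41 billion.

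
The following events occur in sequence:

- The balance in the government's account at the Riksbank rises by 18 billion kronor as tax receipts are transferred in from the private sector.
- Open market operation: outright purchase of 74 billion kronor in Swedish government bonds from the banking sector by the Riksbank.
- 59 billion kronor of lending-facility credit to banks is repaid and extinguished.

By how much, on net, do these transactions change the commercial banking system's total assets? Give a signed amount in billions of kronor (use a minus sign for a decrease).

-77 billion

Government account inflow 18 billion kronor: bank balance sheets shrink → −18B.
OMO purchase (from banks) 74 billion kronor: just an asset swap on bank balance sheets → 0.
Discount-window repayment 59 billion kronor: bank balance sheets shrink → −59B.
Net: −18 + 0 − 59 = -77 billion.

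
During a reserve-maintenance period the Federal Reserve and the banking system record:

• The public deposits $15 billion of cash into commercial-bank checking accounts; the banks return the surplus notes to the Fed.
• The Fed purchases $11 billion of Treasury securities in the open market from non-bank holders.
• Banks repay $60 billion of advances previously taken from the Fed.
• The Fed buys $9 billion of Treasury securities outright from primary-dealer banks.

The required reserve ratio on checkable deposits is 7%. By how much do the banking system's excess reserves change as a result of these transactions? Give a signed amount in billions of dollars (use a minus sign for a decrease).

Currency deposit $15 billion: reserves +$15B, deposits +$15B.
Asset purchase (from non-banks) $11 billion: reserves +$11B, deposits +$11B.
Discount-window repayment $60 billion: reserves −$60B, deposits 0.
OMO purchase (from banks) $9 billion: reserves +$9B, deposits 0.
Totals: Δreserves = −$25B, Δdeposits = +$26B.
Δrequired reserves = 7% × +$26B = +$1.82B.
Δexcess reserves = Δreserves − Δrequired = −$25B − (+$1.82B) = -$26.82 billion.

-$26.82 billion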